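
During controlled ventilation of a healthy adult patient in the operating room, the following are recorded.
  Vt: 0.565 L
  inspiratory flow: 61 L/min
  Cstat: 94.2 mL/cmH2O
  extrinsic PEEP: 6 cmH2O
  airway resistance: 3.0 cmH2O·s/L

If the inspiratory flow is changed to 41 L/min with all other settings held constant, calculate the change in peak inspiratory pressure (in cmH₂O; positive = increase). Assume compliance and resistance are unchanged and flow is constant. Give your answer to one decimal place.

-1.0

Flow: 61 L/min ÷ 60 = 1.0167 L/s.
New flow: 41 L/min ÷ 60 = 0.6833 L/s.
PIP = Vt/C + R·V̇ + PEEP (constant-flow equation of motion).
Only the resistive term changes: ΔPIP = R × ΔV̇ = 3.0 × (0.6833 − 1.0167) = 3.0 × -0.3334 = -1.0 cmH2O.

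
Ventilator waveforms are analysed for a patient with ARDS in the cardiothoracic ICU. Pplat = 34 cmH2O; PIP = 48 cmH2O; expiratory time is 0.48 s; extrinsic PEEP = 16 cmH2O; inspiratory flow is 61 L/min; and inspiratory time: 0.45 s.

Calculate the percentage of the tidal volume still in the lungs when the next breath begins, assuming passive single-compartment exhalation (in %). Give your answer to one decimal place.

25.4

Flow: 61 L/min ÷ 60 = 1.0167 L/s.
Vt = flow × Ti = 1.0167 L/s × 0.45 s × 1000 mL/L = 457.52 mL.
R = (PIP − Pplat)/V̇ = (48 − 34) / 1.0167 = 14.0/1.0167 = 13.77 cmH2O·s/L.
C = Vt/(Pplat − PEEP) = 457.52 / (34 − 16) = 457.52/18.0 = 25.418 mL/cmH2O.
τ = R × C = 13.77 × 0.02542 L/cmH2O = 0.35 s.
Fraction remaining at end-expiration = e^(−Te/τ) = e^(−0.48/0.35) = 0.2537 → 25.37%.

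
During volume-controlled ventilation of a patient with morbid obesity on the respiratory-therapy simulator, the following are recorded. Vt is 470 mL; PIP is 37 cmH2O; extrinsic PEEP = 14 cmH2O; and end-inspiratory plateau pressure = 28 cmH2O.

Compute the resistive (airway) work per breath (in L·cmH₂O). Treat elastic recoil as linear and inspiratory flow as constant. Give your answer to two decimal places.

With constant inspiratory flow the resistive pressure is constant at PIP − Pplat = 37 − 28 = 9.0 cmH2O, so resistive work = 9.0 × 0.470 = 4.23 L·cmH2O.

4.23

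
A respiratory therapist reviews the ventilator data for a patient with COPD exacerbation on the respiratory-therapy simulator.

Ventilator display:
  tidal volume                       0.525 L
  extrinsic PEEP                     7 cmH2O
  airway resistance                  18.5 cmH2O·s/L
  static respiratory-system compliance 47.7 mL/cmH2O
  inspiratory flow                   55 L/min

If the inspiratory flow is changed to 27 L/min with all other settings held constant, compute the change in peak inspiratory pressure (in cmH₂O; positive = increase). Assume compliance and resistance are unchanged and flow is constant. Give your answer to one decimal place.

Flow: 55 L/min ÷ 60 = 0.9167 L/s.
New flow: 27 L/min ÷ 60 = 0.45 L/s.
PIP = Vt/C + R·V̇ + PEEP (constant-flow equation of motion).
Only the resistive term changes: ΔPIP = R × ΔV̇ = 18.5 × (0.45 − 0.9167) = 18.5 × -0.4667 = -8.634 cmH2O.

-8.6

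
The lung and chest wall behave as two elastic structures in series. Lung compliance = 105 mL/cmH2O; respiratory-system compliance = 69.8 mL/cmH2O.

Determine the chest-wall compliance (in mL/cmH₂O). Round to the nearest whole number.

208

1/Ccw = 1/Crs − 1/CL.
1/Ccw = 1/69.8 − 1/105 = 0.004803.
Ccw = 208.2 mL/cmH2O.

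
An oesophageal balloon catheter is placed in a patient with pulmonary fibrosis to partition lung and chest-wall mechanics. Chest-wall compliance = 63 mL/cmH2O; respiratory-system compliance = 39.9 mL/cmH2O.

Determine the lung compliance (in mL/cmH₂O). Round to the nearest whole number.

109

1/CL = 1/Crs − 1/Ccw.
1/CL = 1/39.9 − 1/63 = 0.00919.
CL = 108.81 mL/cmH2O.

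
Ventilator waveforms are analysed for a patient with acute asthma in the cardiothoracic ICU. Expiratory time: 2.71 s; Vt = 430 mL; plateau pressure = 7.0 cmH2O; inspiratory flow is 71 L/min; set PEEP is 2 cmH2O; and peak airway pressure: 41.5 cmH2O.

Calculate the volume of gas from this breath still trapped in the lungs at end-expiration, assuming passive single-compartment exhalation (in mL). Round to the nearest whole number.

Flow: 71 L/min ÷ 60 = 1.1833 L/s.
R = (PIP − Pplat)/V̇ = (41.5 − 7.0) / 1.1833 = 34.5/1.1833 = 29.156 cmH2O·s/L.
C = Vt/(Pplat − PEEP) = 430.0 / (7.0 − 2) = 430.0/5.0 = 86.0 mL/cmH2O.
τ = R × C = 29.156 × 0.086 L/cmH2O = 2.507 s.
Fraction remaining = e^(−Te/τ) = e^(−2.71/2.507) = 0.3393.
Trapped volume = 430.0 × 0.3393 = 145.9 mL.

146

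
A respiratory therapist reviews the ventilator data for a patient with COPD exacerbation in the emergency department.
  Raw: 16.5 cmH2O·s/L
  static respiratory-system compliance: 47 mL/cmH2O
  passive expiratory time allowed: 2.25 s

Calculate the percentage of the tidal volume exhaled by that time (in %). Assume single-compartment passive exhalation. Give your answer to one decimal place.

τ = R × C = 16.5 × 47 mL/cmH2O = 16.5 × 0.047 L/cmH2O = 0.7755 s.
Passive exhalation: V(t)/V₀ = e^(−t/τ) = e^(−2.25/0.7755) = 0.05495.
Fraction exhaled = 1 − 0.05495 = 0.9451 → 94.51%.

94.5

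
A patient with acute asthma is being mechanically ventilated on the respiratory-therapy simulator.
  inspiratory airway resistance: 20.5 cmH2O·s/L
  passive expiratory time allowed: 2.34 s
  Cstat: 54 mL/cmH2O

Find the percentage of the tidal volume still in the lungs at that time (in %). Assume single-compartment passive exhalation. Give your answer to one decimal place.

τ = R × C = 20.5 × 54 mL/cmH2O = 20.5 × 0.054 L/cmH2O = 1.107 s.
Passive exhalation: V(t)/V₀ = e^(−t/τ) = e^(−2.34/1.107) = 0.1208.
Fraction remaining = 0.1208 → 12.08%.

12.1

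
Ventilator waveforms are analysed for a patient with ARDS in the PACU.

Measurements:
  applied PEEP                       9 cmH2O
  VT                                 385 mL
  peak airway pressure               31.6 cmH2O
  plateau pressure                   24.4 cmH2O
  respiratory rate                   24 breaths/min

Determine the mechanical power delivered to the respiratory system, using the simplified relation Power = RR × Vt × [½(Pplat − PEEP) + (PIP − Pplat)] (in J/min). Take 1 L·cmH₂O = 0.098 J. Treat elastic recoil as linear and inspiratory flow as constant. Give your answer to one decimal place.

13.5

Per-breath work = Vt × [½(Pplat−PEEP) + (PIP−Pplat)] = 0.385 × [0.5×15.4 + 7.2] = 0.385 × 14.9 = 5.737 L·cmH2O.
Power = 24 × 5.737 = 137.69 L·cmH2O/min.
× 0.098 J/(L·cmH2O) → 13.494 J/min.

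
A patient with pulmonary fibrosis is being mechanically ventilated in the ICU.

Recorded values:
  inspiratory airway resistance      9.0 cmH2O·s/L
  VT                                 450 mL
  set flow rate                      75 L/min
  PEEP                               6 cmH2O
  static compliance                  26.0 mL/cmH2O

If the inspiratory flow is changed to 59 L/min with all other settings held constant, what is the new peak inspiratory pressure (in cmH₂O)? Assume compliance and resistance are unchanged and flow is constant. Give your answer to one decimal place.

Flow: 75 L/min ÷ 60 = 1.25 L/s.
New flow: 59 L/min ÷ 60 = 0.9833 L/s.
PIP = Vt/C + R·V̇ + PEEP (constant-flow equation of motion).
Only the resistive term changes: ΔPIP = R × ΔV̇ = 9.0 × (0.9833 − 1.25) = 9.0 × -0.2667 = -2.4 cmH2O.
Original PIP = 450/26.0 + 9.0×1.25 + 6 = 34.558 cmH2O; new PIP = 34.558 + (-2.4) = 32.158 cmH2O.

32.2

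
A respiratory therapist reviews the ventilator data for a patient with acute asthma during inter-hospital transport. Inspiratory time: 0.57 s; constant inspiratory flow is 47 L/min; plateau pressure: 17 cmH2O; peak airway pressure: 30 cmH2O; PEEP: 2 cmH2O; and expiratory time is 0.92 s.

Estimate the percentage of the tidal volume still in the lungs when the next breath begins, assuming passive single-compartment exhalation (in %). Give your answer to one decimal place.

Flow: 47 L/min ÷ 60 = 0.7833 L/s.
Vt = flow × Ti = 0.7833 L/s × 0.57 s × 1000 mL/L = 446.48 mL.
R = (PIP − Pplat)/V̇ = (30 − 17) / 0.7833 = 13.0/0.7833 = 16.596 cmH2O·s/L.
C = Vt/(Pplat − PEEP) = 446.48 / (17 − 2) = 446.48/15.0 = 29.765 mL/cmH2O.
τ = R × C = 16.596 × 0.02977 L/cmH2O = 0.4941 s.
Fraction remaining at end-expiration = e^(−Te/τ) = e^(−0.92/0.4941) = 0.1554 → 15.54%.

15.5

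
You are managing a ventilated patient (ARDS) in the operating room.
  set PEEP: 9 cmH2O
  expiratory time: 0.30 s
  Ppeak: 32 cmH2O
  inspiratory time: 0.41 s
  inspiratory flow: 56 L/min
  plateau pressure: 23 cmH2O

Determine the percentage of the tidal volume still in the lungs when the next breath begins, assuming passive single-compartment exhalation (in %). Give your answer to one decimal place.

32.0

Flow: 56 L/min ÷ 60 = 0.9333 L/s.
Vt = flow × Ti = 0.9333 L/s × 0.41 s × 1000 mL/L = 382.65 mL.
R = (PIP − Pplat)/V̇ = (32 − 23) / 0.9333 = 9.0/0.9333 = 9.643 cmH2O·s/L.
C = Vt/(Pplat − PEEP) = 382.65 / (23 − 9) = 382.65/14.0 = 27.332 mL/cmH2O.
τ = R × C = 9.643 × 0.02733 L/cmH2O = 0.2635 s.
Fraction remaining at end-expiration = e^(−Te/τ) = e^(−0.30/0.2635) = 0.3203 → 32.03%.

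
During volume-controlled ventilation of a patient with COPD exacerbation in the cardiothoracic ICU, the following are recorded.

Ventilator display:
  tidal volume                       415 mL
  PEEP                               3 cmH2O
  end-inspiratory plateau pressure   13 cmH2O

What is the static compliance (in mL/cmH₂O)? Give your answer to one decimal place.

41.5

Cstat = Vt / (Pplat − PEEP) = 415 / (13 − 3) = 415 / 10.0 = 41.5 mL/cmH2O.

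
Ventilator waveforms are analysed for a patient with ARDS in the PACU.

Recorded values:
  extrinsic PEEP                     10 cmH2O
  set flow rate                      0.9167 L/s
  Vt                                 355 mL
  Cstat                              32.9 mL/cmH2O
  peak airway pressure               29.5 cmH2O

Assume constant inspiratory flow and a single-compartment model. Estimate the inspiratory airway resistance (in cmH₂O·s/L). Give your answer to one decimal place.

9.5

Equation of motion (constant flow): PIP = Vt/C + R·V̇ + PEEP.
R·V̇ = PIP − Vt/C − PEEP = 29.5 − 355/32.9 − 10 = 29.5 − 10.79 − 10 = 8.71 cmH2O.
R = 8.71 / 0.9167 = 9.501 cmH2O·s/L.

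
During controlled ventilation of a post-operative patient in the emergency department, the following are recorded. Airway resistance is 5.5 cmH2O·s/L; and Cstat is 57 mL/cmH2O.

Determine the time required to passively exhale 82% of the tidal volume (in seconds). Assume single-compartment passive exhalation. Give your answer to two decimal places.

0.54

τ = R × C = 5.5 × 57 mL/cmH2O = 5.5 × 0.057 L/cmH2O = 0.3135 s.
Exhaled fraction f = 1 − e^(−t/τ) → t = −τ·ln(1 − f) = −0.3135·ln(0.18) = 0.5376 s.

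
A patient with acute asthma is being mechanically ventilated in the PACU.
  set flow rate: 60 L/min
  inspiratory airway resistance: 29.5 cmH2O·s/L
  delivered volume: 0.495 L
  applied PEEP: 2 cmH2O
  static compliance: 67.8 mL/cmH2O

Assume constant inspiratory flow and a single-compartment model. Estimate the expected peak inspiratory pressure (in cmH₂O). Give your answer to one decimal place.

38.8

Flow: 60 L/min ÷ 60 = 1 L/s.
Equation of motion (constant flow): PIP = Vt/C + R·V̇ + PEEP.
PIP = 495/67.8 + 29.5×1 + 2 = 7.301 + 29.5 + 2 = 38.801 cmH2O.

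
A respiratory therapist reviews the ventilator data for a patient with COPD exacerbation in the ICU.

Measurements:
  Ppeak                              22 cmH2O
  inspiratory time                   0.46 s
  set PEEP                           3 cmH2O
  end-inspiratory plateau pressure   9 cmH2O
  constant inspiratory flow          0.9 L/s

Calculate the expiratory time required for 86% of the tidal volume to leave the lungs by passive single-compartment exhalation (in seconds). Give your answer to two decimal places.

1.96

Vt = flow × Ti = 0.9 L/s × 0.46 s × 1000 mL/L = 414.0 mL.
R = (PIP − Pplat)/V̇ = (22 − 9) / 0.9 = 13.0/0.9 = 14.444 cmH2O·s/L.
C = Vt/(Pplat − PEEP) = 414.0 / (9 − 3) = 414.0/6.0 = 69.0 mL/cmH2O.
τ = R × C = 14.444 × 0.069 L/cmH2O = 0.9966 s.
t = −τ·ln(1 − 0.86) = −0.9966·ln(0.14) = 1.959 s.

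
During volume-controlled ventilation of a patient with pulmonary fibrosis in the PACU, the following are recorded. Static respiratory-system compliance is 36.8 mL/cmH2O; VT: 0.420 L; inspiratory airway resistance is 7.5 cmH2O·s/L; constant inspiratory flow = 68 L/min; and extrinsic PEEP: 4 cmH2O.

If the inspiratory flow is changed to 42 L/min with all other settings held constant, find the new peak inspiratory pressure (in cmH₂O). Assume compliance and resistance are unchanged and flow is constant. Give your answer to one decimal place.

20.7

Flow: 68 L/min ÷ 60 = 1.1333 L/s.
New flow: 42 L/min ÷ 60 = 0.7 L/s.
PIP = Vt/C + R·V̇ + PEEP (constant-flow equation of motion).
Only the resistive term changes: ΔPIP = R × ΔV̇ = 7.5 × (0.7 − 1.1333) = 7.5 × -0.4333 = -3.25 cmH2O.
Original PIP = 420/36.8 + 7.5×1.1333 + 4 = 23.913 cmH2O; new PIP = 23.913 + (-3.25) = 20.663 cmH2O.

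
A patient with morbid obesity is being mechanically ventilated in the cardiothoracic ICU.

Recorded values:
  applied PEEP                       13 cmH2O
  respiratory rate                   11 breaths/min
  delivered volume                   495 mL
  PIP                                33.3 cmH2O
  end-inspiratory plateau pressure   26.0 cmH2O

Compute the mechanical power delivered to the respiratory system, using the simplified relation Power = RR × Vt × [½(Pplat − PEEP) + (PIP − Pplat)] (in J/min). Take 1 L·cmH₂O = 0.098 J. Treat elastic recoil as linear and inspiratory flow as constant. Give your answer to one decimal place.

7.4

Per-breath work = Vt × [½(Pplat−PEEP) + (PIP−Pplat)] = 0.495 × [0.5×13.0 + 7.3] = 0.495 × 13.8 = 6.831 L·cmH2O.
Power = 11 × 6.831 = 75.141 L·cmH2O/min.
× 0.098 J/(L·cmH2O) → 7.364 J/min.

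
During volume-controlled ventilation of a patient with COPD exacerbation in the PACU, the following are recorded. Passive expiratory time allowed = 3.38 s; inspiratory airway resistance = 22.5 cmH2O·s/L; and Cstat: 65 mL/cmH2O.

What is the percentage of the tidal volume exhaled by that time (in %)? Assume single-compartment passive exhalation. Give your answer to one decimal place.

τ = R × C = 22.5 × 65 mL/cmH2O = 22.5 × 0.065 L/cmH2O = 1.463 s.
Passive exhalation: V(t)/V₀ = e^(−t/τ) = e^(−3.38/1.463) = 0.09923.
Fraction exhaled = 1 − 0.09923 = 0.9008 → 90.08%.

90.1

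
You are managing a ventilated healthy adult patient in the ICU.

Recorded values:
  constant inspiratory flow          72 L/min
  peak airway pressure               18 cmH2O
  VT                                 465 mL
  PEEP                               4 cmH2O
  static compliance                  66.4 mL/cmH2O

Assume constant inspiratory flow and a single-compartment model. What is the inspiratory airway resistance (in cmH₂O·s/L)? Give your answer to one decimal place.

Flow: 72 L/min ÷ 60 = 1.2 L/s.
Equation of motion (constant flow): PIP = Vt/C + R·V̇ + PEEP.
R·V̇ = PIP − Vt/C − PEEP = 18 − 465/66.4 − 4 = 18 − 7.003 − 4 = 6.997 cmH2O.
R = 6.997 / 1.2 = 5.831 cmH2O·s/L.

5.8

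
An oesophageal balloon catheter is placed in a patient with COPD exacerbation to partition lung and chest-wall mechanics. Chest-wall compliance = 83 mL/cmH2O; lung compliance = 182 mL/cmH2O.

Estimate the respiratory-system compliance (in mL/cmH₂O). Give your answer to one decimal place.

57.0

Lung and chest wall are elastances in series: 1/Crs = 1/CL + 1/Ccw.
1/Crs = 1/182 + 1/83 = 0.01754.
Crs = 57.013 mL/cmH2O.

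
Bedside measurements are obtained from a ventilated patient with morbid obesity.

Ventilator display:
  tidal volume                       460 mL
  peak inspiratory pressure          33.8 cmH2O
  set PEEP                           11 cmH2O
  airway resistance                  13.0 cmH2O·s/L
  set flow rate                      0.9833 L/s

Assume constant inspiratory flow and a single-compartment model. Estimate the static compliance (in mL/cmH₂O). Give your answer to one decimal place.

Equation of motion (constant flow): PIP = Vt/C + R·V̇ + PEEP.
Vt/C = PIP − R·V̇ − PEEP = 33.8 − 13.0×0.9833 − 11 = 33.8 − 12.783 − 11 = 10.017 cmH2O.
C = Vt / 10.017 = 460 / 10.017 = 45.922 mL/cmH2O.

45.9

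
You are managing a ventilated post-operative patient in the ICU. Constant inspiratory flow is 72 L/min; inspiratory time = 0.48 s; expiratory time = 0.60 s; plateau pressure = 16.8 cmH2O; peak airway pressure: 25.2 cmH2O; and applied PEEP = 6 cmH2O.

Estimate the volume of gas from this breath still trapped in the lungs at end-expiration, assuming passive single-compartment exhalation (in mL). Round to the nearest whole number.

115

Flow: 72 L/min ÷ 60 = 1.2 L/s.
Vt = flow × Ti = 1.2 L/s × 0.48 s × 1000 mL/L = 576.0 mL.
R = (PIP − Pplat)/V̇ = (25.2 − 16.8) / 1.2 = 8.4/1.2 = 7.0 cmH2O·s/L.
C = Vt/(Pplat − PEEP) = 576.0 / (16.8 − 6) = 576.0/10.8 = 53.333 mL/cmH2O.
τ = R × C = 7.0 × 0.05333 L/cmH2O = 0.3733 s.
Fraction remaining = e^(−Te/τ) = e^(−0.60/0.3733) = 0.2004.
Trapped volume = 576.0 × 0.2004 = 115.43 mL.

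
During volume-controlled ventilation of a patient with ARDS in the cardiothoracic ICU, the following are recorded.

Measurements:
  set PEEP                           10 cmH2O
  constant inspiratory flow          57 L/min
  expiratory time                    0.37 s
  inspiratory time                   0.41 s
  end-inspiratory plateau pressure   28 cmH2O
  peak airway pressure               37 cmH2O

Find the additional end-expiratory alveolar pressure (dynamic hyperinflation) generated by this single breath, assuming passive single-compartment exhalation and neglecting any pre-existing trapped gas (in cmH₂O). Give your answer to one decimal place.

Flow: 57 L/min ÷ 60 = 0.95 L/s.
Vt = flow × Ti = 0.95 L/s × 0.41 s × 1000 mL/L = 389.5 mL.
R = (PIP − Pplat)/V̇ = (37 − 28) / 0.95 = 9.0/0.95 = 9.474 cmH2O·s/L.
C = Vt/(Pplat − PEEP) = 389.5 / (28 − 10) = 389.5/18.0 = 21.639 mL/cmH2O.
τ = R × C = 9.474 × 0.02164 L/cmH2O = 0.205 s.
Fraction remaining = e^(−Te/τ) = e^(−0.37/0.205) = 0.1645; trapped volume = 389.5 × 0.1645 = 64.073 mL.
Additional alveolar pressure from trapping ≈ V_trapped / C = 64.073 / 21.639 = 2.961 cmH2O.

3.0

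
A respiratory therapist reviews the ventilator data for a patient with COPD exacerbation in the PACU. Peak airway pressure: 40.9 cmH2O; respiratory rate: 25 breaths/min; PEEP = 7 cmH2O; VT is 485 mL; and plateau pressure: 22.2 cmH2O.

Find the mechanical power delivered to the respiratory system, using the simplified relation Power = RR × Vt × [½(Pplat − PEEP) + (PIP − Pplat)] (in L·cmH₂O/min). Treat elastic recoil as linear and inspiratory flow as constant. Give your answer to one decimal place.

318.9

Per-breath work = Vt × [½(Pplat−PEEP) + (PIP−Pplat)] = 0.485 × [0.5×15.2 + 18.7] = 0.485 × 26.3 = 12.756 L·cmH2O.
Power = 25 × 12.756 = 318.9 L·cmH2O/min.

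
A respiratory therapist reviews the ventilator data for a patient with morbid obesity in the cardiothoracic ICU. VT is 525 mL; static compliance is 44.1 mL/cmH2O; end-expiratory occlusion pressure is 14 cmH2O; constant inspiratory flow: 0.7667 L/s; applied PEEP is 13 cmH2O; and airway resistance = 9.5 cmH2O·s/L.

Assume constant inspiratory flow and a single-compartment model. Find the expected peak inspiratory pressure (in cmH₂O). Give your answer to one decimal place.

33.2

Total PEEP = 14 cmH2O (set 13 + intrinsic 1); this is the baseline alveolar pressure.
Equation of motion (constant flow): PIP = Vt/C + R·V̇ + PEEP.
PIP = 525/44.1 + 9.5×0.7667 + 14 = 11.905 + 7.284 + 14 = 33.189 cmH2O.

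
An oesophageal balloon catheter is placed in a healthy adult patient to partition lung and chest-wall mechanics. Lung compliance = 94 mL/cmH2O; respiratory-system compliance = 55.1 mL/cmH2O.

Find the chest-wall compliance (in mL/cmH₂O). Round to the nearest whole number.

133

1/Ccw = 1/Crs − 1/CL.
1/Ccw = 1/55.1 − 1/94 = 0.007511.
Ccw = 133.14 mL/cmH2O.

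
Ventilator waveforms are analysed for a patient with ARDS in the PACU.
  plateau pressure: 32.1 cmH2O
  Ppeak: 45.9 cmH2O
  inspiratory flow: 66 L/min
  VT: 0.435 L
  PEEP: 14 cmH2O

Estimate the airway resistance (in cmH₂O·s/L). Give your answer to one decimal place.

12.5

Flow: 66 L/min ÷ 60 = 1.1 L/s.
Raw = (PIP − Pplat) / flow = (45.9 − 32.1) / 1.1 = 13.8 / 1.1 = 12.545 cmH2O·s/L.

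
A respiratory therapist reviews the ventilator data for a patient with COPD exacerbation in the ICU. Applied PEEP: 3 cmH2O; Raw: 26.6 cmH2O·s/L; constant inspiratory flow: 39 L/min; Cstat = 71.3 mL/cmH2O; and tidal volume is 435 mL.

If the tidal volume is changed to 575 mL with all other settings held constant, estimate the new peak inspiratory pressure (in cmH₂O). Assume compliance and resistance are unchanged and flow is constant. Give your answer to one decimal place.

Flow: 39 L/min ÷ 60 = 0.65 L/s.
PIP = Vt/C + R·V̇ + PEEP (constant-flow equation of motion).
Only the elastic term changes: ΔPIP = ΔVt / C = (575 − 435) / 71.3 = 1.964 cmH2O.
Original PIP = 435/71.3 + 26.6×0.65 + 3 = 26.391 cmH2O; new PIP = 26.391 + (1.964) = 28.355 cmH2O.

28.4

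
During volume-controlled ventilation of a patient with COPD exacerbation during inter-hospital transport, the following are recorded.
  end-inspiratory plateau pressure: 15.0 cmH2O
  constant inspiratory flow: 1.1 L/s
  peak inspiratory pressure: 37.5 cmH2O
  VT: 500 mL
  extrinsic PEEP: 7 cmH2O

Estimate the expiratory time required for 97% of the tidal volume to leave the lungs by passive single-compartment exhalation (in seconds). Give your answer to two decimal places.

4.48

R = (PIP − Pplat)/V̇ = (37.5 − 15.0) / 1.1 = 22.5/1.1 = 20.455 cmH2O·s/L.
C = Vt/(Pplat − PEEP) = 500.0 / (15.0 − 7) = 500.0/8.0 = 62.5 mL/cmH2O.
τ = R × C = 20.455 × 0.0625 L/cmH2O = 1.278 s.
t = −τ·ln(1 − 0.97) = −1.278·ln(0.03) = 4.481 s.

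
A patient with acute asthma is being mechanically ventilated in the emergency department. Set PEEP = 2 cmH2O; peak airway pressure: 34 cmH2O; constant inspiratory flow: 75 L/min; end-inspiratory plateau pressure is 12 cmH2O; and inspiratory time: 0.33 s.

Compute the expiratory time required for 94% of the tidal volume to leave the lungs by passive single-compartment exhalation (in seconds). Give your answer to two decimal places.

2.04

Flow: 75 L/min ÷ 60 = 1.25 L/s.
Vt = flow × Ti = 1.25 L/s × 0.33 s × 1000 mL/L = 412.5 mL.
R = (PIP − Pplat)/V̇ = (34 − 12) / 1.25 = 22.0/1.25 = 17.6 cmH2O·s/L.
C = Vt/(Pplat − PEEP) = 412.5 / (12 − 2) = 412.5/10.0 = 41.25 mL/cmH2O.
τ = R × C = 17.6 × 0.04125 L/cmH2O = 0.726 s.
t = −τ·ln(1 − 0.94) = −0.726·ln(0.06) = 2.043 s.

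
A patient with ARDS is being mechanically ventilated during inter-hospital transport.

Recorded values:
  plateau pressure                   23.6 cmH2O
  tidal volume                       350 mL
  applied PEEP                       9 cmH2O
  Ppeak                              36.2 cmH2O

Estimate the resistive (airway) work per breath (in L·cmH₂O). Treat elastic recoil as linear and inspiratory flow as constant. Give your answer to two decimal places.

With constant inspiratory flow the resistive pressure is constant at PIP − Pplat = 36.2 − 23.6 = 12.6 cmH2O, so resistive work = 12.6 × 0.350 = 4.41 L·cmH2O.

4.41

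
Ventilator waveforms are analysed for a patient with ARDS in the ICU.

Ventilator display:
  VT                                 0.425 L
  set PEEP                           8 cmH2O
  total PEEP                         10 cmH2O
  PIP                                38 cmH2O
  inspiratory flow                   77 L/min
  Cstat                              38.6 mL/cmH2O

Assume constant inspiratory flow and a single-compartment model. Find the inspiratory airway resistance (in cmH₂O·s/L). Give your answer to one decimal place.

Flow: 77 L/min ÷ 60 = 1.2833 L/s.
Total PEEP = 10 cmH2O (set 8 + intrinsic 2); this is the baseline alveolar pressure.
Equation of motion (constant flow): PIP = Vt/C + R·V̇ + PEEP.
R·V̇ = PIP − Vt/C − PEEP = 38 − 425/38.6 − 10 = 38 − 11.01 − 10 = 16.99 cmH2O.
R = 16.99 / 1.2833 = 13.239 cmH2O·s/L.

13.2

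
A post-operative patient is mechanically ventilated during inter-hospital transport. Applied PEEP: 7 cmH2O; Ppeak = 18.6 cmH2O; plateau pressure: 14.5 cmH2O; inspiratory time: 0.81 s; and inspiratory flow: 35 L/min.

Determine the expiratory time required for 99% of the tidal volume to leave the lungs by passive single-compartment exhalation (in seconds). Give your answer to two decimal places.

2.04

Flow: 35 L/min ÷ 60 = 0.5833 L/s.
Vt = flow × Ti = 0.5833 L/s × 0.81 s × 1000 mL/L = 472.47 mL.
R = (PIP − Pplat)/V̇ = (18.6 − 14.5) / 0.5833 = 4.1/0.5833 = 7.029 cmH2O·s/L.
C = Vt/(Pplat − PEEP) = 472.47 / (14.5 − 7) = 472.47/7.5 = 62.996 mL/cmH2O.
τ = R × C = 7.029 × 0.063 L/cmH2O = 0.4428 s.
t = −τ·ln(1 − 0.99) = −0.4428·ln(0.01) = 2.039 s.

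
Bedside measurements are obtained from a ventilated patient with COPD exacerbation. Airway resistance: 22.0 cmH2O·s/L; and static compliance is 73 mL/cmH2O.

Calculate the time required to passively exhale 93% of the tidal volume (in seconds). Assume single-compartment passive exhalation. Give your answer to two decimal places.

4.27

τ = R × C = 22.0 × 73 mL/cmH2O = 22.0 × 0.073 L/cmH2O = 1.606 s.
Exhaled fraction f = 1 − e^(−t/τ) → t = −τ·ln(1 − f) = −1.606·ln(0.07) = 4.271 s.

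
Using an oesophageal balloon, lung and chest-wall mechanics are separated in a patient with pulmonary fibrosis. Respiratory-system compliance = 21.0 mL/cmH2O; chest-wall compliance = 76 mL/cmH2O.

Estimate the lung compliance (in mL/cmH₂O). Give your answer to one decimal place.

1/CL = 1/Crs − 1/Ccw.
1/CL = 1/21.0 − 1/76 = 0.03446.
CL = 29.019 mL/cmH2O.

29.0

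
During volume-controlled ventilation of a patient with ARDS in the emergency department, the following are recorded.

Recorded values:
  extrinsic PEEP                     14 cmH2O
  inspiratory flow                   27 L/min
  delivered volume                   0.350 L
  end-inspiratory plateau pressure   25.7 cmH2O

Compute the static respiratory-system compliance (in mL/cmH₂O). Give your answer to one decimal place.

Cstat = Vt / (Pplat − PEEP) = 350 / (25.7 − 14) = 350 / 11.7 = 29.915 mL/cmH2O.

29.9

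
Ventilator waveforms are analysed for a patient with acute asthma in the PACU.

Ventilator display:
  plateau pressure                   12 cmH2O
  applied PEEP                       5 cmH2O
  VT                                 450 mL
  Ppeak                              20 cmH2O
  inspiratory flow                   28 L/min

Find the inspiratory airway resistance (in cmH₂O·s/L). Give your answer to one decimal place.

Flow: 28 L/min ÷ 60 = 0.4667 L/s.
Raw = (PIP − Pplat) / flow = (20 − 12) / 0.4667 = 8.0 / 0.4667 = 17.142 cmH2O·s/L.

17.1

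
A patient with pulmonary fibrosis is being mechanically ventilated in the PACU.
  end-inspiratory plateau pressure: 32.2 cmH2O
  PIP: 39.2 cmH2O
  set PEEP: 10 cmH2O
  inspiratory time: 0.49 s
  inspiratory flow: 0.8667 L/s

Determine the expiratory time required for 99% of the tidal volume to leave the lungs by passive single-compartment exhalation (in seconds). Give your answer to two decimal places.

Vt = flow × Ti = 0.8667 L/s × 0.49 s × 1000 mL/L = 424.68 mL.
R = (PIP − Pplat)/V̇ = (39.2 − 32.2) / 0.8667 = 7.0/0.8667 = 8.077 cmH2O·s/L.
C = Vt/(Pplat − PEEP) = 424.68 / (32.2 − 10) = 424.68/22.2 = 19.13 mL/cmH2O.
τ = R × C = 8.077 × 0.01913 L/cmH2O = 0.1545 s.
t = −τ·ln(1 − 0.99) = −0.1545·ln(0.01) = 0.7115 s.

0.71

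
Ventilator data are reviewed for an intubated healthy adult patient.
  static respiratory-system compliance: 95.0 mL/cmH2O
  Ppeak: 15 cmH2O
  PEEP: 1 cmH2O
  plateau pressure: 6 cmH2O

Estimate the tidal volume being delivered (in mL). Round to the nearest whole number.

475

Vt = Cstat × (Pplat − PEEP) = 95.0 × (6 − 1) = 95.0 × 5.0 = 475.0 mL.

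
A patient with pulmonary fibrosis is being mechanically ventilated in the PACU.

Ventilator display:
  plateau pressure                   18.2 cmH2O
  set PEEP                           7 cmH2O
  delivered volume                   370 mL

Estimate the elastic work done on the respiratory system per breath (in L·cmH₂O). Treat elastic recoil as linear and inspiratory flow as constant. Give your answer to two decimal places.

Elastic work ≈ ½ × (Pplat − PEEP) × Vt = 0.5 × (18.2 − 7) × 0.370 L = 0.5 × 11.2 × 0.370 = 2.072 L·cmH2O.

2.07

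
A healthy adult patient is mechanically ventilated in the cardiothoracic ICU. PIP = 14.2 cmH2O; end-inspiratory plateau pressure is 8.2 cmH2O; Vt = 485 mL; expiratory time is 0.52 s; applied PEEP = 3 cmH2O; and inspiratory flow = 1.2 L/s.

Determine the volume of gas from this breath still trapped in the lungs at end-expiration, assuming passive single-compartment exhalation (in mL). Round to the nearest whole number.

R = (PIP − Pplat)/V̇ = (14.2 − 8.2) / 1.2 = 6.0/1.2 = 5.0 cmH2O·s/L.
C = Vt/(Pplat − PEEP) = 485.0 / (8.2 − 3) = 485.0/5.2 = 93.269 mL/cmH2O.
τ = R × C = 5.0 × 0.09327 L/cmH2O = 0.4664 s.
Fraction remaining = e^(−Te/τ) = e^(−0.52/0.4664) = 0.3279.
Trapped volume = 485.0 × 0.3279 = 159.03 mL.

159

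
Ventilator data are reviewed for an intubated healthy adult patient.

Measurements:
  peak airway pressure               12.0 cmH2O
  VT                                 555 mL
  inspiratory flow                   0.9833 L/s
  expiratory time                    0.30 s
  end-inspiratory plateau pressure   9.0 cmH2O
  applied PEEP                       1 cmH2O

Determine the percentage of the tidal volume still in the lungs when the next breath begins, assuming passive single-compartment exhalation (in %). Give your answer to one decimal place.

24.2

R = (PIP − Pplat)/V̇ = (12.0 − 9.0) / 0.9833 = 3.0/0.9833 = 3.051 cmH2O·s/L.
C = Vt/(Pplat − PEEP) = 555.0 / (9.0 − 1) = 555.0/8.0 = 69.375 mL/cmH2O.
τ = R × C = 3.051 × 0.06938 L/cmH2O = 0.2117 s.
Fraction remaining at end-expiration = e^(−Te/τ) = e^(−0.30/0.2117) = 0.2424 → 24.24%.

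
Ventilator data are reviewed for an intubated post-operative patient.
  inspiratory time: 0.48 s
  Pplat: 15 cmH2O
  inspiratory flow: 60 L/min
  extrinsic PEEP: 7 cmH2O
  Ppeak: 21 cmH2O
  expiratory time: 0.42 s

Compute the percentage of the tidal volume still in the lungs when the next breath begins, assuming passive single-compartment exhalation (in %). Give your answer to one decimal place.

31.1

Flow: 60 L/min ÷ 60 = 1 L/s.
Vt = flow × Ti = 1 L/s × 0.48 s × 1000 mL/L = 480.0 mL.
R = (PIP − Pplat)/V̇ = (21 − 15) / 1 = 6.0/1 = 6.0 cmH2O·s/L.
C = Vt/(Pplat − PEEP) = 480.0 / (15 − 7) = 480.0/8.0 = 60.0 mL/cmH2O.
τ = R × C = 6.0 × 0.06 L/cmH2O = 0.36 s.
Fraction remaining at end-expiration = e^(−Te/τ) = e^(−0.42/0.36) = 0.3114 → 31.14%.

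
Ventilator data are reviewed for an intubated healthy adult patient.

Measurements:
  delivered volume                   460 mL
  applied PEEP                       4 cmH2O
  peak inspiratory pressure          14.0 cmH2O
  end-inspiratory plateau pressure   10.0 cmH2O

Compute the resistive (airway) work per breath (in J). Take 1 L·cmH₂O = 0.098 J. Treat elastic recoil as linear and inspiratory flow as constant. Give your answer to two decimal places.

With constant inspiratory flow the resistive pressure is constant at PIP − Pplat = 14.0 − 10.0 = 4.0 cmH2O, so resistive work = 4.0 × 0.460 = 1.84 L·cmH2O.
× 0.098 J/(L·cmH2O) → 0.1803 J.

0.18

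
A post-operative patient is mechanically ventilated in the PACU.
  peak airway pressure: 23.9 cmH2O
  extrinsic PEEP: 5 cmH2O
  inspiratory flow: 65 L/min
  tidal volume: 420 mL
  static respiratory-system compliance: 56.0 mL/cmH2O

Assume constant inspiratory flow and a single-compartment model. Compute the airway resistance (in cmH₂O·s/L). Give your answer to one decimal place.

Flow: 65 L/min ÷ 60 = 1.0833 L/s.
Equation of motion (constant flow): PIP = Vt/C + R·V̇ + PEEP.
R·V̇ = PIP − Vt/C − PEEP = 23.9 − 420/56.0 − 5 = 23.9 − 7.5 − 5 = 11.4 cmH2O.
R = 11.4 / 1.0833 = 10.523 cmH2O·s/L.

10.5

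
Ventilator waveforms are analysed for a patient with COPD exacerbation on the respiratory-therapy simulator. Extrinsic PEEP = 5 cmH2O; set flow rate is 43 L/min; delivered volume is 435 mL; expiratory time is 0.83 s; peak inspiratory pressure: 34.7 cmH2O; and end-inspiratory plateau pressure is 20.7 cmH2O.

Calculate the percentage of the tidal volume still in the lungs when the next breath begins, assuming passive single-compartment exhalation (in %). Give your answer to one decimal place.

Flow: 43 L/min ÷ 60 = 0.7167 L/s.
R = (PIP − Pplat)/V̇ = (34.7 − 20.7) / 0.7167 = 14.0/0.7167 = 19.534 cmH2O·s/L.
C = Vt/(Pplat − PEEP) = 435.0 / (20.7 − 5) = 435.0/15.7 = 27.707 mL/cmH2O.
τ = R × C = 19.534 × 0.02771 L/cmH2O = 0.5413 s.
Fraction remaining at end-expiration = e^(−Te/τ) = e^(−0.83/0.5413) = 0.2158 → 21.58%.

21.6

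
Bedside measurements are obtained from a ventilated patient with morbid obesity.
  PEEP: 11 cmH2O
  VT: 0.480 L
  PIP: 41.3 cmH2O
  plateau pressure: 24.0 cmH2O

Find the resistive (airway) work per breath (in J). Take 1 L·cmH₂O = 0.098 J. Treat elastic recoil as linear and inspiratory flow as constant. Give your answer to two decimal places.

0.81

With constant inspiratory flow the resistive pressure is constant at PIP − Pplat = 41.3 − 24.0 = 17.3 cmH2O, so resistive work = 17.3 × 0.480 = 8.304 L·cmH2O.
× 0.098 J/(L·cmH2O) → 0.8138 J.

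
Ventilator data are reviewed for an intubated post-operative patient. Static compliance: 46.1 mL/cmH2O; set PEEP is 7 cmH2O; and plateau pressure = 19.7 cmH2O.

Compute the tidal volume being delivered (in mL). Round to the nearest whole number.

585

Vt = Cstat × (Pplat − PEEP) = 46.1 × (19.7 − 7) = 46.1 × 12.7 = 585.47 mL.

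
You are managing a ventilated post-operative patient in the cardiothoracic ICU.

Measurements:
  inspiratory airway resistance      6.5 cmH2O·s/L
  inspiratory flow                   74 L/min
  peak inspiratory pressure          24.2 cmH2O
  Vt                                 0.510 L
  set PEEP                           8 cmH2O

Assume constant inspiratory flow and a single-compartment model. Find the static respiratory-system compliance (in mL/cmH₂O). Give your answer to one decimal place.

Flow: 74 L/min ÷ 60 = 1.2333 L/s.
Equation of motion (constant flow): PIP = Vt/C + R·V̇ + PEEP.
Vt/C = PIP − R·V̇ − PEEP = 24.2 − 6.5×1.2333 − 8 = 24.2 − 8.016 − 8 = 8.184 cmH2O.
C = Vt / 8.184 = 510 / 8.184 = 62.317 mL/cmH2O.

62.3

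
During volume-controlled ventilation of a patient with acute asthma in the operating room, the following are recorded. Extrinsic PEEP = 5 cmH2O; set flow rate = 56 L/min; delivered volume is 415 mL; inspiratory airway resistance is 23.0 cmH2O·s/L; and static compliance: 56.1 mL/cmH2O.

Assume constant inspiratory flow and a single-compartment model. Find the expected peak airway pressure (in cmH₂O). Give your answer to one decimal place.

Flow: 56 L/min ÷ 60 = 0.9333 L/s.
Equation of motion (constant flow): PIP = Vt/C + R·V̇ + PEEP.
PIP = 415/56.1 + 23.0×0.9333 + 5 = 7.398 + 21.466 + 5 = 33.864 cmH2O.

33.9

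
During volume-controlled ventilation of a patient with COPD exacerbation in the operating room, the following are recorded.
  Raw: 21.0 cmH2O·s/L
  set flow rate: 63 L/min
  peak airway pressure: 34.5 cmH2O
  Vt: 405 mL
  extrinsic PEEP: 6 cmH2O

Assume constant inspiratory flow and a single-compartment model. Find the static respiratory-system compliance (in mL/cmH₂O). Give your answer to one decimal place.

Flow: 63 L/min ÷ 60 = 1.05 L/s.
Equation of motion (constant flow): PIP = Vt/C + R·V̇ + PEEP.
Vt/C = PIP − R·V̇ − PEEP = 34.5 − 21.0×1.05 − 6 = 34.5 − 22.05 − 6 = 6.45 cmH2O.
C = Vt / 6.45 = 405 / 6.45 = 62.791 mL/cmH2O.

62.8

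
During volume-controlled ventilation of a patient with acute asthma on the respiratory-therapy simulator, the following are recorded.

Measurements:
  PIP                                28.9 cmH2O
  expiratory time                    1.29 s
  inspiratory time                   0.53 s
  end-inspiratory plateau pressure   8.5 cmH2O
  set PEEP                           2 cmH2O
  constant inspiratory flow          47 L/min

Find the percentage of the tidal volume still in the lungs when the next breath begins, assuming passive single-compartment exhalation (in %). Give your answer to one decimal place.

46.0

Flow: 47 L/min ÷ 60 = 0.7833 L/s.
Vt = flow × Ti = 0.7833 L/s × 0.53 s × 1000 mL/L = 415.15 mL.
R = (PIP − Pplat)/V̇ = (28.9 − 8.5) / 0.7833 = 20.4/0.7833 = 26.044 cmH2O·s/L.
C = Vt/(Pplat − PEEP) = 415.15 / (8.5 − 2) = 415.15/6.5 = 63.869 mL/cmH2O.
τ = R × C = 26.044 × 0.06387 L/cmH2O = 1.663 s.
Fraction remaining at end-expiration = e^(−Te/τ) = e^(−1.29/1.663) = 0.4604 → 46.04%.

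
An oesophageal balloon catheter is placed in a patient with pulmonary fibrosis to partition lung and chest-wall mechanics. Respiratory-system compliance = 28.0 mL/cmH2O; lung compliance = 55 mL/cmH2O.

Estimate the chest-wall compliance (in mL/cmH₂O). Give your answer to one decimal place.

57.0

1/Ccw = 1/Crs − 1/CL.
1/Ccw = 1/28.0 − 1/55 = 0.01753.
Ccw = 57.045 mL/cmH2O.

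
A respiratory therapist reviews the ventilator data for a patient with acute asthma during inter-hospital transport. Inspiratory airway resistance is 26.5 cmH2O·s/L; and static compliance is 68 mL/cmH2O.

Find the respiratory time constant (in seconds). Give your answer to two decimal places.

τ = R × C = 26.5 × 68 mL/cmH2O = 26.5 × 0.068 L/cmH2O = 1.802 s.

1.80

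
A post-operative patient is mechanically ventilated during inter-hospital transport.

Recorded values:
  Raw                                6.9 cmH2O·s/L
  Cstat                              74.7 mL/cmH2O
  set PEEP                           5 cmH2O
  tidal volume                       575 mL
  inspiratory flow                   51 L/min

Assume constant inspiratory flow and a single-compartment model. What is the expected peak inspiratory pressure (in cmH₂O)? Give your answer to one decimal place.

Flow: 51 L/min ÷ 60 = 0.85 L/s.
Equation of motion (constant flow): PIP = Vt/C + R·V̇ + PEEP.
PIP = 575/74.7 + 6.9×0.85 + 5 = 7.697 + 5.865 + 5 = 18.562 cmH2O.

18.6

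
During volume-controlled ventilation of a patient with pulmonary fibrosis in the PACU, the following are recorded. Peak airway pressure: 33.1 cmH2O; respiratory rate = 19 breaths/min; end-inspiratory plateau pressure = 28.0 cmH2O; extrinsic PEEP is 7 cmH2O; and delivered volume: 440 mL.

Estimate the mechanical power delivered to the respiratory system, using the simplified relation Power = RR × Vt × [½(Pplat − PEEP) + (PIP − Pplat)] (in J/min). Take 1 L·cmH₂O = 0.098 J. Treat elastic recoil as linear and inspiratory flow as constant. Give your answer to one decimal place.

12.8

Per-breath work = Vt × [½(Pplat−PEEP) + (PIP−Pplat)] = 0.440 × [0.5×21.0 + 5.1] = 0.440 × 15.6 = 6.864 L·cmH2O.
Power = 19 × 6.864 = 130.42 L·cmH2O/min.
× 0.098 J/(L·cmH2O) → 12.781 J/min.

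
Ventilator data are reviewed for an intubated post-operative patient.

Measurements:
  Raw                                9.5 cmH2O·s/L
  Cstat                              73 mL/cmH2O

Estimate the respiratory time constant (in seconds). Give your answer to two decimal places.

0.69

τ = R × C = 9.5 × 73 mL/cmH2O = 9.5 × 0.073 L/cmH2O = 0.6935 s.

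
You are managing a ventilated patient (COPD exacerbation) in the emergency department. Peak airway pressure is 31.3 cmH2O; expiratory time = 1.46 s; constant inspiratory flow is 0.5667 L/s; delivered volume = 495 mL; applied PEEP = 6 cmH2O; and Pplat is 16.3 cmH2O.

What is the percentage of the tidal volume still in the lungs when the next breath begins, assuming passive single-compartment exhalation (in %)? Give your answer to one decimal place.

R = (PIP − Pplat)/V̇ = (31.3 − 16.3) / 0.5667 = 15.0/0.5667 = 26.469 cmH2O·s/L.
C = Vt/(Pplat − PEEP) = 495.0 / (16.3 − 6) = 495.0/10.3 = 48.058 mL/cmH2O.
τ = R × C = 26.469 × 0.04806 L/cmH2O = 1.272 s.
Fraction remaining at end-expiration = e^(−Te/τ) = e^(−1.46/1.272) = 0.3173 → 31.73%.

31.7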